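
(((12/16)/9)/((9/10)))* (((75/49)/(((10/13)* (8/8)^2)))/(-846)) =-325/1492344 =-0.00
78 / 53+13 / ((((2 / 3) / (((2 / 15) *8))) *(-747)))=285818 / 197955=1.44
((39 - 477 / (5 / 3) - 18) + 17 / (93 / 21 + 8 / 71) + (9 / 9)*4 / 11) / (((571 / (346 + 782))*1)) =-36559345176 / 70881085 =-515.78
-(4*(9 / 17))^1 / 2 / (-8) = 9 / 68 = 0.13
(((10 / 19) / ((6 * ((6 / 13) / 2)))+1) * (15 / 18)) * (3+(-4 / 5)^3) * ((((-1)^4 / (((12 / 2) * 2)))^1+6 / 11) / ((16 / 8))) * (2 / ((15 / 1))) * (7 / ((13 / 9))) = 0.58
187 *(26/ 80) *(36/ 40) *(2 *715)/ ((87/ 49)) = 51102051/ 1160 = 44053.49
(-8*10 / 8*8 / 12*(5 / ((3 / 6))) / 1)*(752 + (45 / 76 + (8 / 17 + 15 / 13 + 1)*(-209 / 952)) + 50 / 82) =-1027932215550 / 20486921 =-50175.05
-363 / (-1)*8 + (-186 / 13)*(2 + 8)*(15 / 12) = 35427 / 13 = 2725.15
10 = 10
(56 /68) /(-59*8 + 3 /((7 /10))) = -0.00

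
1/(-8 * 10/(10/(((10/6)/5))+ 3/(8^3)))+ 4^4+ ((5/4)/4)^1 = 10483197/40960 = 255.94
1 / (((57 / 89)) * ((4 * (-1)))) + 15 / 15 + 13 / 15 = 561 / 380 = 1.48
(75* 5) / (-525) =-5 / 7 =-0.71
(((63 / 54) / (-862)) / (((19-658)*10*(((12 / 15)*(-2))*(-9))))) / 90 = 7 / 42831607680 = 0.00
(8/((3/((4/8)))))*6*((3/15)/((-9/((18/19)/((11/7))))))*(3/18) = -56/3135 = -0.02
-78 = -78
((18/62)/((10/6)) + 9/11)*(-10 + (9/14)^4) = -159724377/16374820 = -9.75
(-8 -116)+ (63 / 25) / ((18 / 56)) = -2904 / 25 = -116.16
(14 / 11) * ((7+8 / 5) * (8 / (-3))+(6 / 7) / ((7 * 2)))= -33622 / 1155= -29.11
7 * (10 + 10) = 140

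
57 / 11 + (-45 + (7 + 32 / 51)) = -18059 / 561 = -32.19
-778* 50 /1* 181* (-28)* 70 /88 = 1725020500 /11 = 156820045.45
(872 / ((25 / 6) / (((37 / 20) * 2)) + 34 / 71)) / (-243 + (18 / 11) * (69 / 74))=-116541601 / 51797655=-2.25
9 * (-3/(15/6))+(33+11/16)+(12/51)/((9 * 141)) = 39500483/1725840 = 22.89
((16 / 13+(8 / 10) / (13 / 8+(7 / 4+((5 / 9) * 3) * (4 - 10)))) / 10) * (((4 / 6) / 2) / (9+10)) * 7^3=655816 / 981825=0.67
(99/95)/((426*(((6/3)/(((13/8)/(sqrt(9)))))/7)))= 1001/215840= 0.00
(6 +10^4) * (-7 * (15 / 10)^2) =-315189 / 2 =-157594.50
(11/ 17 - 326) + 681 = 6046/ 17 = 355.65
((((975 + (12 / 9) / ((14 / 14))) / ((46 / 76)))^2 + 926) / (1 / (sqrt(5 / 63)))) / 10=1239254389* sqrt(35) / 99981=73329.21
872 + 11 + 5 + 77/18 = 16061/18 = 892.28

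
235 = 235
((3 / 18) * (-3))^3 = -1 / 8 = -0.12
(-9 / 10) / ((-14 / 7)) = 9 / 20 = 0.45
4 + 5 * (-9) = -41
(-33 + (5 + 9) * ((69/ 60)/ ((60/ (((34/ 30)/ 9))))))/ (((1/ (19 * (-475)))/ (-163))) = -157126285709/ 3240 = -48495767.19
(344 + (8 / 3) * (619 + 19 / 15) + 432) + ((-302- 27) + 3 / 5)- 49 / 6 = 188413 / 90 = 2093.48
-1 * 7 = -7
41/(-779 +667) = -41/112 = -0.37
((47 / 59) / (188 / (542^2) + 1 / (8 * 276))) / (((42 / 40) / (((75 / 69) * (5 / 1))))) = 276138160000 / 73190621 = 3772.86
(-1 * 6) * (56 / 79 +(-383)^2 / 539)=-69711690 / 42581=-1637.15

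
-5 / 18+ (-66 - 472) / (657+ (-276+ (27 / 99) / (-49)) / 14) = -1.12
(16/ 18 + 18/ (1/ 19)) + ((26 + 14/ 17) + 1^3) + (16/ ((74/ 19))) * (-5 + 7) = 378.93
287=287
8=8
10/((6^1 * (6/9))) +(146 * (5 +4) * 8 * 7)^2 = 10829210117/2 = 5414605058.50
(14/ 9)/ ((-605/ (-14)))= 196/ 5445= 0.04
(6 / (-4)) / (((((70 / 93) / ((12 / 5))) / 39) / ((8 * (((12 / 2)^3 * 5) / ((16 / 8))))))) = -28203552 / 35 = -805815.77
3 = 3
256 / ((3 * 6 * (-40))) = -16 / 45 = -0.36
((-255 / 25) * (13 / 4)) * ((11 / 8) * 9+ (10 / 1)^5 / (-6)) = 88334363 / 160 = 552089.77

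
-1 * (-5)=5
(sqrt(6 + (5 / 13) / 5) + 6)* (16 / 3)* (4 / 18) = 32* sqrt(1027) / 351 + 64 / 9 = 10.03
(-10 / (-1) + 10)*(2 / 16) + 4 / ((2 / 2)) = 13 / 2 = 6.50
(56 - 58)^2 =4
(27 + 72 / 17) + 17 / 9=5068 / 153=33.12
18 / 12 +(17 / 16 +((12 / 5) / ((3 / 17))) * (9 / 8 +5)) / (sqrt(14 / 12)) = 3 / 2 +6749 * sqrt(42) / 560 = 79.60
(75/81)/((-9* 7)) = -25/1701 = -0.01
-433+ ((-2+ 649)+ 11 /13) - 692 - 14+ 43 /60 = -382541 /780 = -490.44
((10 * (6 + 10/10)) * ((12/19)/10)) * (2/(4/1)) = 42/19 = 2.21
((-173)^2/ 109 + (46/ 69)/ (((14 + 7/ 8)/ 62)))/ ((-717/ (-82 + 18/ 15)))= 4360283524/ 139503105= 31.26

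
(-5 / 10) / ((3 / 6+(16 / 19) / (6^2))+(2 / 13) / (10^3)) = -555750 / 581921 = -0.96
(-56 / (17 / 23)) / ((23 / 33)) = -1848 / 17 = -108.71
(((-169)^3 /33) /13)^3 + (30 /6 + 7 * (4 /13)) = -665416609179837700 /467181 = -1424322926616.96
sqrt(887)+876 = 905.78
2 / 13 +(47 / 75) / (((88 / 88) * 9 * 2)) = 3311 / 17550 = 0.19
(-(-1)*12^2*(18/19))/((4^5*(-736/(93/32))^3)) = -65152917/7943043797745664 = -0.00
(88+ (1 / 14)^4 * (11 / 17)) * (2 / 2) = 57470347 / 653072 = 88.00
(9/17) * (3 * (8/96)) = 9/68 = 0.13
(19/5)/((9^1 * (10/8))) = 76/225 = 0.34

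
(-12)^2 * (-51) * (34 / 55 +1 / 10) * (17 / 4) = -1232874 / 55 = -22415.89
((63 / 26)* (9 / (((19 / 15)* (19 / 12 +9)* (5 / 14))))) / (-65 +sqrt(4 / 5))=-3572100 / 50964973 -285768* sqrt(5) / 662544649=-0.07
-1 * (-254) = 254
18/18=1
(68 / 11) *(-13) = -884 / 11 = -80.36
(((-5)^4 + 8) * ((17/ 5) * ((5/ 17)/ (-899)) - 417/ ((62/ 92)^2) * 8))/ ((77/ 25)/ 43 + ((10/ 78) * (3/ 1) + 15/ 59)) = -106843303415398875/ 16325911021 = -6544400.69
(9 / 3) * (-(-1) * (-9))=-27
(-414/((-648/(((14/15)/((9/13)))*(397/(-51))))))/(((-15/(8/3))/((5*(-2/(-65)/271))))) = 511336/755663175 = 0.00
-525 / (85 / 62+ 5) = -82.41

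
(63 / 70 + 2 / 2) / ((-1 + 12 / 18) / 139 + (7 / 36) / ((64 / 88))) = 380304 / 53035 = 7.17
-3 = -3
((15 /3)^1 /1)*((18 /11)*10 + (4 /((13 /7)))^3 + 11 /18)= 58653065 /435006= 134.83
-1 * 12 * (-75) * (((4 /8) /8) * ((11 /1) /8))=2475 /32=77.34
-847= -847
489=489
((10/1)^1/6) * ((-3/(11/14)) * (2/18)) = -0.71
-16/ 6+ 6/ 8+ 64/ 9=187/ 36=5.19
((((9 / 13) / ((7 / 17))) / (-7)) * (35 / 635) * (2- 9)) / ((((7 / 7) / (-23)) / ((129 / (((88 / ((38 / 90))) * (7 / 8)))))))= -958341 / 635635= -1.51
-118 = -118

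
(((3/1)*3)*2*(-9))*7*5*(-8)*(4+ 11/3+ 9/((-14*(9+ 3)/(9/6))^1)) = 344115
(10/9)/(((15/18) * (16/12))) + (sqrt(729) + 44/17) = 520/17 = 30.59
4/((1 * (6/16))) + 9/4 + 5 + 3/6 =18.42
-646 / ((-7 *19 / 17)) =578 / 7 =82.57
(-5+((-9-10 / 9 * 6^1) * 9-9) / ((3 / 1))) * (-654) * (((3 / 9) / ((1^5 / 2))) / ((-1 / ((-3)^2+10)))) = -455620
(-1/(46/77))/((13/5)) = -385/598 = -0.64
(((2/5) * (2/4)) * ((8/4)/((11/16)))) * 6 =192/55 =3.49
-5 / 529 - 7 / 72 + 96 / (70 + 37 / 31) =104382847 / 84060216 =1.24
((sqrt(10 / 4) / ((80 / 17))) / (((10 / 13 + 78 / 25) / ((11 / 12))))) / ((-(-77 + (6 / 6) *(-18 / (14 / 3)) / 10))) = 425425 *sqrt(10) / 1314640896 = 0.00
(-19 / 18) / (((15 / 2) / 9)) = -19 / 15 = -1.27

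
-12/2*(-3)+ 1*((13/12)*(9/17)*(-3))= 1107/68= 16.28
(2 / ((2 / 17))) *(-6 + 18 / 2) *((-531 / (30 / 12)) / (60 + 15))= -18054 / 125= -144.43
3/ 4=0.75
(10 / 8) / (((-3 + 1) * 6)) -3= -149 / 48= -3.10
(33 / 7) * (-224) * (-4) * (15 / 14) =31680 / 7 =4525.71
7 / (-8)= -7 / 8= -0.88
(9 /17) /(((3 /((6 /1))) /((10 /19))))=180 /323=0.56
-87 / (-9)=29 / 3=9.67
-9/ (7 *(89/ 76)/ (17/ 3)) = -3876/ 623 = -6.22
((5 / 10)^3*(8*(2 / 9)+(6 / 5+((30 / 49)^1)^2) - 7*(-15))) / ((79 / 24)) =11706959 / 2845185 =4.11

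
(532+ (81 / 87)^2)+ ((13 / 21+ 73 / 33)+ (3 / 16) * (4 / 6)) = 535.82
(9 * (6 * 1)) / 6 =9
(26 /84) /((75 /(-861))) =-533 /150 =-3.55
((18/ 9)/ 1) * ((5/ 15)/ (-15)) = -2/ 45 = -0.04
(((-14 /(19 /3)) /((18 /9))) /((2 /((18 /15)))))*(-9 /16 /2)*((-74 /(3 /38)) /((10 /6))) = -104.90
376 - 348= 28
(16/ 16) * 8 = 8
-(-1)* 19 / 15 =19 / 15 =1.27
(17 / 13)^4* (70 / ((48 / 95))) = 277707325 / 685464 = 405.14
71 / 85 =0.84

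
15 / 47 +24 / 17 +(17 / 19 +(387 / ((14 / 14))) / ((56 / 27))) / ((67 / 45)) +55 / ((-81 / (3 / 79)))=15505915728517 / 121493785896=127.63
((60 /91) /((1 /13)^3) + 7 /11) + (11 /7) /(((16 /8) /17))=225235 /154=1462.56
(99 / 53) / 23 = 99 / 1219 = 0.08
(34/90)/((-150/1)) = -17/6750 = -0.00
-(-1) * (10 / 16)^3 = 125 / 512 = 0.24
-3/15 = -1/5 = -0.20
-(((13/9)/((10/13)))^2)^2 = -815730721/65610000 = -12.43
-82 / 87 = -0.94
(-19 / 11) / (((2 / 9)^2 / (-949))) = 1460511 / 44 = 33193.43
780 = 780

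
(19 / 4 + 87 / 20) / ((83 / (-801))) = -72891 / 830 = -87.82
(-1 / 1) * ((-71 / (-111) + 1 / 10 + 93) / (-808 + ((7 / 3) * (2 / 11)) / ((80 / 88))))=104051 / 896362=0.12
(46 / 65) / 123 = 46 / 7995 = 0.01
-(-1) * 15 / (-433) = -15 / 433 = -0.03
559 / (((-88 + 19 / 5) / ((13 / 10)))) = -7267 / 842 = -8.63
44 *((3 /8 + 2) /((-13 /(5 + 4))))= -1881 /26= -72.35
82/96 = 41/48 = 0.85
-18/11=-1.64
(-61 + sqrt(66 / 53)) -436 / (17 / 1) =-1473 / 17 + sqrt(3498) / 53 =-85.53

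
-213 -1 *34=-247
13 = 13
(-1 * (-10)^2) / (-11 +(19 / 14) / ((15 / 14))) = 750 / 73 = 10.27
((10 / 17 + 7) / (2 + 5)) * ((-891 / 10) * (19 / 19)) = -114939 / 1190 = -96.59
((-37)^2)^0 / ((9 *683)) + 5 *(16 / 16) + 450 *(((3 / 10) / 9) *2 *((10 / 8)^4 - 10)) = -174482467 / 786816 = -221.76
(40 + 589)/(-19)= -629/19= -33.11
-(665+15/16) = -10655/16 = -665.94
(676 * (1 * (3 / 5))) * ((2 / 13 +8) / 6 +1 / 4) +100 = 3763 / 5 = 752.60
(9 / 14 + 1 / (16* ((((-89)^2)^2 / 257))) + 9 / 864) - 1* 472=-19873291114751 / 42162785952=-471.35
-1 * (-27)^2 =-729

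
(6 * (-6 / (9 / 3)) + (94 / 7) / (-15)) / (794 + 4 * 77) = -677 / 57855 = -0.01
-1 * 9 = -9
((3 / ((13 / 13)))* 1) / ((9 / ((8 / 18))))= 4 / 27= 0.15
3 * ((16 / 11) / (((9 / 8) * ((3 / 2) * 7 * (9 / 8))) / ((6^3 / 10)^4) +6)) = 3439853568 / 4729846781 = 0.73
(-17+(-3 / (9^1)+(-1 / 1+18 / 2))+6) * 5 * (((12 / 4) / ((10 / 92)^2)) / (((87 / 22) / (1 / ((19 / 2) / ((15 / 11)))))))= -84640 / 551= -153.61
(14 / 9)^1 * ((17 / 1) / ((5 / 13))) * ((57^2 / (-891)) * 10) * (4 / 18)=-4467736 / 8019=-557.14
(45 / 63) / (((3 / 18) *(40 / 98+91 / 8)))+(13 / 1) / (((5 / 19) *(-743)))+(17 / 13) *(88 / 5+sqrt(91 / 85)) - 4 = sqrt(7735) / 65+4308153403 / 223074605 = 20.67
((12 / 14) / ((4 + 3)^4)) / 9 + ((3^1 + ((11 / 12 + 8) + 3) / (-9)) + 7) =15748231 / 1815156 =8.68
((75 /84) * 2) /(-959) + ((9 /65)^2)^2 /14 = -0.00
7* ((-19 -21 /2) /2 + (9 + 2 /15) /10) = -29057 /300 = -96.86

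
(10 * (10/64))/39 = 25/624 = 0.04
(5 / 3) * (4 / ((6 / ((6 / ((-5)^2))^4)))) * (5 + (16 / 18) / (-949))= 1366304 / 74140625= 0.02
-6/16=-3/8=-0.38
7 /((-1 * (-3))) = 7 /3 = 2.33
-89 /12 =-7.42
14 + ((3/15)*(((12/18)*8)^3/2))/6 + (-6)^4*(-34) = -17839226/405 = -44047.47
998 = 998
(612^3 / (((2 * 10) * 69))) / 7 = 19101744 / 805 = 23728.87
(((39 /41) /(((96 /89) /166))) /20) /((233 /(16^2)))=384124 /47765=8.04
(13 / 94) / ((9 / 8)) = 52 / 423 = 0.12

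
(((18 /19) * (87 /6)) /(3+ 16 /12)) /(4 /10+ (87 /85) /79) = 5257845 /684931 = 7.68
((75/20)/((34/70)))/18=175/408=0.43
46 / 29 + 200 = 5846 / 29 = 201.59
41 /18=2.28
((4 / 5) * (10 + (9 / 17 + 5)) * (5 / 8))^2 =17424 / 289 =60.29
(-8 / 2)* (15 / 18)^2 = -25 / 9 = -2.78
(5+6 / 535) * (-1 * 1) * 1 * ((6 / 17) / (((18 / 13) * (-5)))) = 34853 / 136425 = 0.26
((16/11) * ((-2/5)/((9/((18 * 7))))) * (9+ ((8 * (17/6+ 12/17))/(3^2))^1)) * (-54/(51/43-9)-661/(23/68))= 2033911640/10557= 192660.00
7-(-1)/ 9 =64/ 9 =7.11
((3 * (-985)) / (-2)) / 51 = 985 / 34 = 28.97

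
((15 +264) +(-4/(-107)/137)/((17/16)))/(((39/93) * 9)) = 73.92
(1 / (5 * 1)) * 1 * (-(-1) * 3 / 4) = 3 / 20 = 0.15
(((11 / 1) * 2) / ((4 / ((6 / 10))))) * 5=33 / 2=16.50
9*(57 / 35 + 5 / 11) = 18.75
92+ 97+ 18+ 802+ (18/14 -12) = 6988/7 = 998.29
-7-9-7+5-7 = -25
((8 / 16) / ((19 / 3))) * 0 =0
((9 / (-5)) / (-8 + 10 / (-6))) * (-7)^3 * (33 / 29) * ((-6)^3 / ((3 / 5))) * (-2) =-44008272 / 841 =-52328.50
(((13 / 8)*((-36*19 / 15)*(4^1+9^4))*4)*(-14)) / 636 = 42833.53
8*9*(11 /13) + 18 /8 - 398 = -334.83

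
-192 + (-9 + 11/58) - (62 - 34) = -13271/58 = -228.81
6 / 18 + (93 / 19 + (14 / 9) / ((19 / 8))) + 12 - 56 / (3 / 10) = -28862 / 171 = -168.78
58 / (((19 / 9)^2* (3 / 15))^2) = 9513450 / 130321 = 73.00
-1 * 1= -1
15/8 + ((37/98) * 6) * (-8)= -6369/392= -16.25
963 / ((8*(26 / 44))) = 10593 / 52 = 203.71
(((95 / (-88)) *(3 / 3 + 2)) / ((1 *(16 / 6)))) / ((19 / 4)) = -45 / 176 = -0.26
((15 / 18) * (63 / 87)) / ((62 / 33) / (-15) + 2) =17325 / 53824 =0.32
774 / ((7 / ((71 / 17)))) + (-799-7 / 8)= -321849 / 952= -338.08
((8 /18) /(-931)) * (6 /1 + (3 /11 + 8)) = -628 /92169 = -0.01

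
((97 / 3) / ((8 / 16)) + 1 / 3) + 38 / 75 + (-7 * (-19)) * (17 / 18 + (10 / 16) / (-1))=194387 / 1800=107.99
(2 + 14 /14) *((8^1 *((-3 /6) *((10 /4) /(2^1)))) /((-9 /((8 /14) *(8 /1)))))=160 /21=7.62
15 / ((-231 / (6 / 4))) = -15 / 154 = -0.10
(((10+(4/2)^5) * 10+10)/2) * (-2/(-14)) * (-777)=-23865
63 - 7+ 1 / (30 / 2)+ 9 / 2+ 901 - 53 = 27257 / 30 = 908.57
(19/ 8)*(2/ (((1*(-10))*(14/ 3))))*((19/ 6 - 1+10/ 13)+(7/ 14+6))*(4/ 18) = -874/ 4095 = -0.21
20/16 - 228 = -907/4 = -226.75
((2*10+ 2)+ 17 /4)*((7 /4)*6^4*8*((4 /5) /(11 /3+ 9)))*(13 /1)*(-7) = -52009776 /19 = -2737356.63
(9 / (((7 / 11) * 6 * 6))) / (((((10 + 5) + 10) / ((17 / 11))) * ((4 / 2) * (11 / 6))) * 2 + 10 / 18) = 1683 / 510580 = 0.00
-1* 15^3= -3375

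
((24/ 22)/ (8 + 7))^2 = 16/ 3025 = 0.01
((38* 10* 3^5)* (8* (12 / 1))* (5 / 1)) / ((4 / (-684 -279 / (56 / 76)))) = -82424530800 / 7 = -11774932971.43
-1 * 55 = -55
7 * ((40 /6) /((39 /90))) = 1400 /13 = 107.69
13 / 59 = 0.22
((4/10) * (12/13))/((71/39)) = 72/355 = 0.20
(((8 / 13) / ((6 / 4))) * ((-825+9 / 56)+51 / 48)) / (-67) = 92263 / 18291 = 5.04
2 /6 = 1 /3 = 0.33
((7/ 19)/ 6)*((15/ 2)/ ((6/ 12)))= 35/ 38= 0.92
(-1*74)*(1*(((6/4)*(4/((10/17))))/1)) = -3774/5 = -754.80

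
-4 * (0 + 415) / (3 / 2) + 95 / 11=-36235 / 33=-1098.03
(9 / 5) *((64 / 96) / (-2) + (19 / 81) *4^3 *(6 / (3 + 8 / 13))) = 31193 / 705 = 44.25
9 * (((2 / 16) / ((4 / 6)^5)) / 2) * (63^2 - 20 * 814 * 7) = -240550317 / 512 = -469824.84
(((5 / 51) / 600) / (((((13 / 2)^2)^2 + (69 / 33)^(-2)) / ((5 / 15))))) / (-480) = -529 / 8322976314000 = -0.00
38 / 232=19 / 116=0.16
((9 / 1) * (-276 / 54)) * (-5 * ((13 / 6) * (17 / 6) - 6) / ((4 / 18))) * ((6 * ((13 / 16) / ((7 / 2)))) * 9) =1802.01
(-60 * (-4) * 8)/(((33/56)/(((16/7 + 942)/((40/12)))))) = 10152960/11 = 922996.36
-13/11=-1.18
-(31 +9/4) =-133/4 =-33.25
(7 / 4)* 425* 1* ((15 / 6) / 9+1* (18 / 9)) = 121975 / 72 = 1694.10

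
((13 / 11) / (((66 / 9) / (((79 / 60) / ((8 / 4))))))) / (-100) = -1027 / 968000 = -0.00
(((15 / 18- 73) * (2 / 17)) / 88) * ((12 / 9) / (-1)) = 433 / 3366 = 0.13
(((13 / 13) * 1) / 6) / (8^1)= 0.02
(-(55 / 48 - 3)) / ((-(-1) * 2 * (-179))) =-89 / 17184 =-0.01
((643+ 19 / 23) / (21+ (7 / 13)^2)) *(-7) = -1251276 / 5911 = -211.69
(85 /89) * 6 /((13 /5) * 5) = 510 /1157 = 0.44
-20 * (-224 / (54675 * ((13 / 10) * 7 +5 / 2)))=448 / 63423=0.01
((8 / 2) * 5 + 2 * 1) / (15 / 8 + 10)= 176 / 95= 1.85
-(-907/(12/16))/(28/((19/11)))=17233/231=74.60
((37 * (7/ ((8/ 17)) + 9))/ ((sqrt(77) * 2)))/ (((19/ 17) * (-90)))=-120139 * sqrt(77)/ 2106720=-0.50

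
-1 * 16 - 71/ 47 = -823/ 47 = -17.51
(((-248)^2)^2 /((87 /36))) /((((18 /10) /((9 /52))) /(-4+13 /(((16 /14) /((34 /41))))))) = 817693392.05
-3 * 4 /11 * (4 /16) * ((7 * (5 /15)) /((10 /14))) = -49 /55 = -0.89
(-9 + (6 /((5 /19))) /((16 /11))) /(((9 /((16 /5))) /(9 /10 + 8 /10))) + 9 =4888 /375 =13.03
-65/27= -2.41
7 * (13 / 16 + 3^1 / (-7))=43 / 16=2.69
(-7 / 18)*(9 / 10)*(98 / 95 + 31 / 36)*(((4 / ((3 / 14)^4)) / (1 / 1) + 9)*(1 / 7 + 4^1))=-28982190781 / 5540400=-5231.06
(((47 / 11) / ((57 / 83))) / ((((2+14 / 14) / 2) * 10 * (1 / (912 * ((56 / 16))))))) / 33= 218456 / 5445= 40.12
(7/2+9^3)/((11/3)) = 4395/22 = 199.77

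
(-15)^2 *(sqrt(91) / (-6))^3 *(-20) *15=56875 *sqrt(91) / 2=271276.46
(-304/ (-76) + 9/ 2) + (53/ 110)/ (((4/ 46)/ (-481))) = -584469/ 220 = -2656.68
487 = 487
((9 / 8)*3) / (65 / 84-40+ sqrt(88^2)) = 567 / 8194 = 0.07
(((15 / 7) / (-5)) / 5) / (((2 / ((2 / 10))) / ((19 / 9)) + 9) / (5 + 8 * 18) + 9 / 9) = -8493 / 108220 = -0.08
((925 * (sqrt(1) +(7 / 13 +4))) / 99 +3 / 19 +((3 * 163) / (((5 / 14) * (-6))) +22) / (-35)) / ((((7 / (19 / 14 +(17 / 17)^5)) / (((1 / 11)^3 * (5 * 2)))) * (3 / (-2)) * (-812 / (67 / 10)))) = 920623617 / 1144551057650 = 0.00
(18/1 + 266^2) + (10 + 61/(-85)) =6016579/85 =70783.28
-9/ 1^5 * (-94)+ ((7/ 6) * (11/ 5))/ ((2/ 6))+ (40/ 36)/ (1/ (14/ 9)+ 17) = 18979151/ 22230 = 853.76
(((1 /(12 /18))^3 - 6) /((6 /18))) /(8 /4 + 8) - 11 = -11.79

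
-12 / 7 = -1.71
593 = 593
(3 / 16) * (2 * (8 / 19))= 3 / 19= 0.16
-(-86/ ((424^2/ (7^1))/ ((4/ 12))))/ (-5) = -301/ 1348320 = -0.00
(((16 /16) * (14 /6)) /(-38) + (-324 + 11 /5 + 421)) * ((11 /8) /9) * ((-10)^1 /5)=-30.29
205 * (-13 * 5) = -13325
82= 82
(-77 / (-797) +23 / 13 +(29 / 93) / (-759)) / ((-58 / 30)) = -6821437075 / 7069735101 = -0.96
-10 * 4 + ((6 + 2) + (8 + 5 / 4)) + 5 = -71 / 4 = -17.75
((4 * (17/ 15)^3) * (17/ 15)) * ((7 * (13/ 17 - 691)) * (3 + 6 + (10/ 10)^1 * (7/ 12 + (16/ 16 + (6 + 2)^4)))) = -19886244480326/ 151875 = -130938235.26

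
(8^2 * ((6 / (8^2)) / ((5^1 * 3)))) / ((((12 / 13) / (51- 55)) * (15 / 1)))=-26 / 225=-0.12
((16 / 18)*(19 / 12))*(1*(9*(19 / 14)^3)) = 130321 / 4116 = 31.66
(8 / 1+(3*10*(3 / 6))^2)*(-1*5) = -1165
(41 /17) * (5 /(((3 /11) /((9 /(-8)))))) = -6765 /136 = -49.74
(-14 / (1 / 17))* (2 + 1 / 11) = -5474 / 11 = -497.64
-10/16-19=-19.62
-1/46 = -0.02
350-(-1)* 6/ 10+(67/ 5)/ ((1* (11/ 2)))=353.04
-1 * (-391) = 391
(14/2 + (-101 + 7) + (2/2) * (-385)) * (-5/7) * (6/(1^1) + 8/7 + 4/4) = 134520/49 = 2745.31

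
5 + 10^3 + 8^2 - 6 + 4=1067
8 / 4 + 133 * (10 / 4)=669 / 2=334.50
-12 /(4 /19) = -57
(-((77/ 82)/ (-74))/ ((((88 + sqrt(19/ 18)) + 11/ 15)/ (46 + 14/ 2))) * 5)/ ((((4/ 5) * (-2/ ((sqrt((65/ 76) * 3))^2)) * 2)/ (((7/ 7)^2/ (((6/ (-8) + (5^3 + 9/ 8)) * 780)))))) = -2036929125/ 6554626791964352 + 7651875 * sqrt(38)/ 13109253583928704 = -0.00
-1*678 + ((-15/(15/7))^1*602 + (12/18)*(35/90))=-132077/27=-4891.74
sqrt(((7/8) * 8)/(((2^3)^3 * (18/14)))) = 7 * sqrt(2)/96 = 0.10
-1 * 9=-9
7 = 7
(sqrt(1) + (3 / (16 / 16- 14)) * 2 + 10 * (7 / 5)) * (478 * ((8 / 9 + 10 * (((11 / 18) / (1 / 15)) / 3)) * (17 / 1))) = 48292818 / 13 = 3714832.15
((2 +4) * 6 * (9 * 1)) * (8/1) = 2592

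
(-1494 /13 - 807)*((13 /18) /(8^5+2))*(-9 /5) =2397 /65540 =0.04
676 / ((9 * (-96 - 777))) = -676 / 7857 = -0.09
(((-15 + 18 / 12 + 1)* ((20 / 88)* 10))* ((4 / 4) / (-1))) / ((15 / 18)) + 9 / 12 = 1533 / 44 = 34.84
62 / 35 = 1.77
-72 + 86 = 14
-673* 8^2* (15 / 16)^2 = -151425 / 4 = -37856.25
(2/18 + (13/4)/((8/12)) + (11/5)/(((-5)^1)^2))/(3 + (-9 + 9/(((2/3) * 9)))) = -45667/40500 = -1.13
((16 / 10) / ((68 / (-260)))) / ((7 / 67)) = -6968 / 119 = -58.55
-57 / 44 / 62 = -57 / 2728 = -0.02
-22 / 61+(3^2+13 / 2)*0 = -22 / 61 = -0.36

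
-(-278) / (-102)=-139 / 51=-2.73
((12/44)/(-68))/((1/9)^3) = -2187/748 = -2.92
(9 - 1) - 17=-9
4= 4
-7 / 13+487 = 6324 / 13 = 486.46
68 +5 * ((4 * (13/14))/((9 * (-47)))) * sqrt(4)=201088/2961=67.91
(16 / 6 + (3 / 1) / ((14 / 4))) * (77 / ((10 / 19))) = 7733 / 15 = 515.53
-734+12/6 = -732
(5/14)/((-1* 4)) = -5/56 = -0.09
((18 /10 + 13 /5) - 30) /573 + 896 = 2566912 /2865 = 895.96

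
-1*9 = -9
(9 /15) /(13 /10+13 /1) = 6 /143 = 0.04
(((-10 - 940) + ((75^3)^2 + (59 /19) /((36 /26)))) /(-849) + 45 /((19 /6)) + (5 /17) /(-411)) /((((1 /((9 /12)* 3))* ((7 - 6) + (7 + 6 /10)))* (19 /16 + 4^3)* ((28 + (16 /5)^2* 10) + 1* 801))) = -7088154047219593150 /7846749378534507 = -903.32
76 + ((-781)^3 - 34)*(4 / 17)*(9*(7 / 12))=-588468810.76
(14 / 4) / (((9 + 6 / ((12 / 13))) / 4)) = 28 / 31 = 0.90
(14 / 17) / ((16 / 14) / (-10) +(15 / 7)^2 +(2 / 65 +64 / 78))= 133770 / 865589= 0.15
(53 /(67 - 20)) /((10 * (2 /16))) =0.90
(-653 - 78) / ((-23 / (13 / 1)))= 9503 / 23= 413.17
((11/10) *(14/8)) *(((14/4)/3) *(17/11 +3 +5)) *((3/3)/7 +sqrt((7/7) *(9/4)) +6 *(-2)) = -7105/32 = -222.03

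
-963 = -963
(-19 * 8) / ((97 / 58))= -8816 / 97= -90.89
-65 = -65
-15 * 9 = -135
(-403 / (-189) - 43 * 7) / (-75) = 56486 / 14175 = 3.98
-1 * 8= -8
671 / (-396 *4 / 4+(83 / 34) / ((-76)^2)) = -131773664 / 77767981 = -1.69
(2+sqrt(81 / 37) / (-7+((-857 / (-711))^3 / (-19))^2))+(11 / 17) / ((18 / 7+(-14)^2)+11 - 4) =49003 / 24463 - 419727394820541687489 *sqrt(37) / 12064163292454271046326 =1.79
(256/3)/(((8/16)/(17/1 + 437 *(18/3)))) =1351168/3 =450389.33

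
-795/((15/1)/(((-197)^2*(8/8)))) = -2056877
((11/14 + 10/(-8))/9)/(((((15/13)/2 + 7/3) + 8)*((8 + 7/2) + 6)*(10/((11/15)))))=-1859/93822750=-0.00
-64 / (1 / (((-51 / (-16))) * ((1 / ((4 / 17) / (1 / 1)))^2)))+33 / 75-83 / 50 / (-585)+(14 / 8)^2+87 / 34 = -14633812267 / 3978000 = -3678.69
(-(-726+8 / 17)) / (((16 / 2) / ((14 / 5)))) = 43169 / 170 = 253.94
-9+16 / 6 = -19 / 3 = -6.33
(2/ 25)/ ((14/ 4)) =4/ 175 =0.02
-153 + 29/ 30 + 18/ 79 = -359779/ 2370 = -151.81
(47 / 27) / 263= 0.01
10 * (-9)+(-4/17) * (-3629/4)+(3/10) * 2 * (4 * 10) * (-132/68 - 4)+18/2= -172/17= -10.12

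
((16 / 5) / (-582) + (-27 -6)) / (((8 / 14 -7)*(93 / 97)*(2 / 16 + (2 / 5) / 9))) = 2689288 / 85095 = 31.60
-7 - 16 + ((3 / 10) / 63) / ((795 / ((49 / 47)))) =-25781843 / 1120950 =-23.00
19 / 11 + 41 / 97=2294 / 1067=2.15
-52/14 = -26/7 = -3.71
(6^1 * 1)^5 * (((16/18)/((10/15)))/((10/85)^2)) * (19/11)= 14232672/11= 1293879.27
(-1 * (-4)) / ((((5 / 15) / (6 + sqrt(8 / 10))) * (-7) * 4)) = -18 / 7 - 6 * sqrt(5) / 35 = -2.95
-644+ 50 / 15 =-1922 / 3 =-640.67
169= 169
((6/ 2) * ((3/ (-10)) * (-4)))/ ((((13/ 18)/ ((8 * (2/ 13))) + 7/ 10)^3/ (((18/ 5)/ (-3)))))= -12899450880/ 6362477477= -2.03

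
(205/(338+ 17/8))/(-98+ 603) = 328/274821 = 0.00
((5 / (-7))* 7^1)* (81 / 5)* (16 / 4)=-324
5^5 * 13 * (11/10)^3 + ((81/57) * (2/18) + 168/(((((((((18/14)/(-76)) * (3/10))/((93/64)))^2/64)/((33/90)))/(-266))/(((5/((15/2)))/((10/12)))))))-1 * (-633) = -68775483107.91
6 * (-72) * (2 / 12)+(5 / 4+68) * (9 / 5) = 1053 / 20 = 52.65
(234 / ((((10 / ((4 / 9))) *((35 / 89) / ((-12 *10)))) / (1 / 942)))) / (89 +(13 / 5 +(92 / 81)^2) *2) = -121457232 / 3489183229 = -0.03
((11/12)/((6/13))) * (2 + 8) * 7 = 5005/36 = 139.03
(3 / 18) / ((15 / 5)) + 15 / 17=287 / 306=0.94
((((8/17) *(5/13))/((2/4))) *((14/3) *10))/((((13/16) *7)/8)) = 204800/8619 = 23.76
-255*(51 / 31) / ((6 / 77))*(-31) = 333795 / 2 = 166897.50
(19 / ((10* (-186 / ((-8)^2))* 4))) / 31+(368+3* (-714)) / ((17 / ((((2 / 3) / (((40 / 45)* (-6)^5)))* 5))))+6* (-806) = -4835.95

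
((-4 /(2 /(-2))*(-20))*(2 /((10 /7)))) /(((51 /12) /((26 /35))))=-1664 /85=-19.58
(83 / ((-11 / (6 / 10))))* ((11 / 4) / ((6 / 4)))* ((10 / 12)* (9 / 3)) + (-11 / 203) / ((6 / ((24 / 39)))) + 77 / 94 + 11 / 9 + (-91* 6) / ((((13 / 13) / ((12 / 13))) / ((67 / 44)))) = -38614303067 / 49117068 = -786.17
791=791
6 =6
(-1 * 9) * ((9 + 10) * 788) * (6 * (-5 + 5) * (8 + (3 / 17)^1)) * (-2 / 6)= 0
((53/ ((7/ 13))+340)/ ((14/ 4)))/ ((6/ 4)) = 4092/ 49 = 83.51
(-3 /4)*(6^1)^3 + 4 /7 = -1130 /7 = -161.43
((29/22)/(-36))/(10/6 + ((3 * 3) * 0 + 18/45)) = -145/8184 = -0.02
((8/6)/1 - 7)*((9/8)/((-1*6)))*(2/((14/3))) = 51/112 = 0.46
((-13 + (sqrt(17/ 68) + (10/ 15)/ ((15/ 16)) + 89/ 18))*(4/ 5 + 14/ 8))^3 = -2242946629/ 421875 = -5316.61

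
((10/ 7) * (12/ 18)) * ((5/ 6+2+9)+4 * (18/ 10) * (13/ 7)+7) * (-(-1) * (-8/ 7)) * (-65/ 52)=135260/ 3087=43.82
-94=-94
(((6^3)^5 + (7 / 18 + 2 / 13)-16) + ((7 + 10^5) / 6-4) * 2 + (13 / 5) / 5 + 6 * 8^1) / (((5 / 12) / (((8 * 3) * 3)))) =132027953036633616 / 1625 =81247971099466.84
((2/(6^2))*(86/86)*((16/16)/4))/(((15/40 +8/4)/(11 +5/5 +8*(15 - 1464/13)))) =-3332/741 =-4.50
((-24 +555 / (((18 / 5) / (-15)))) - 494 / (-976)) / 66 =-1139965 / 32208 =-35.39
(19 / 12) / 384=0.00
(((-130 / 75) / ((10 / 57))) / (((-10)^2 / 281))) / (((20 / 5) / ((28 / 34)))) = -485849 / 85000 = -5.72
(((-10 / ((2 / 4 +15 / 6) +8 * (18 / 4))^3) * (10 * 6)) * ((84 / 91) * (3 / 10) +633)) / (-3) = 548840 / 257049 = 2.14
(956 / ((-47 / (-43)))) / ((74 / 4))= 82216 / 1739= 47.28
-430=-430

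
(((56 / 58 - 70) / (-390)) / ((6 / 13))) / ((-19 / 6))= -1001 / 8265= -0.12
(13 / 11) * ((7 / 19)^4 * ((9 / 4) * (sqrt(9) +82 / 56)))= 5016375 / 22936496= 0.22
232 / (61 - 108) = -232 / 47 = -4.94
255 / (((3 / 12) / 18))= 18360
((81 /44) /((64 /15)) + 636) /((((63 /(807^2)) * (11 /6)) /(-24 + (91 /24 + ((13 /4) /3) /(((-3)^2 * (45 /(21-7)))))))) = -8475372809035337 /117089280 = -72383849.39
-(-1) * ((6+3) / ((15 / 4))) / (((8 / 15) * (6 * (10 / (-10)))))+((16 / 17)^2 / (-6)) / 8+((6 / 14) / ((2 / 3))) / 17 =-17737 / 24276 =-0.73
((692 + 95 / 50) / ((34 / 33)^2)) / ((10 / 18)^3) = 5508740259 / 1445000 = 3812.28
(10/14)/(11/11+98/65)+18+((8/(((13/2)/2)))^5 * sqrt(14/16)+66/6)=33414/1141+8388608 * sqrt(14)/371293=113.82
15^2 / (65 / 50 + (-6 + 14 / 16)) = -58.82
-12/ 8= -3/ 2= -1.50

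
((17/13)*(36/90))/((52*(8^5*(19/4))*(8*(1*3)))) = 0.00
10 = 10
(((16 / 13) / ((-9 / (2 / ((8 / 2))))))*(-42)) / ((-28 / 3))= -4 / 13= -0.31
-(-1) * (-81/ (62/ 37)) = -2997/ 62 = -48.34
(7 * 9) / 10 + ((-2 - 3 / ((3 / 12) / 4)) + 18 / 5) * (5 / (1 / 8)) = -18497 / 10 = -1849.70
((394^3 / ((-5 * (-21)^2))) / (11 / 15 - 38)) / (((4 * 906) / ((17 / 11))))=0.32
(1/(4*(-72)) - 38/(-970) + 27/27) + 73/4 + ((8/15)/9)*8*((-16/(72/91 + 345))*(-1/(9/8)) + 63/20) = 20.80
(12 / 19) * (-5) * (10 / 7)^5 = -18.79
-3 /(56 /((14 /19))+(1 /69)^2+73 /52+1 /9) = -742716 /19190585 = -0.04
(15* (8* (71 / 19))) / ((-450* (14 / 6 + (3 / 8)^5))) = -9306112 / 21859975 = -0.43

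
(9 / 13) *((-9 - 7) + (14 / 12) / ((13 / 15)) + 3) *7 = -19089 / 338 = -56.48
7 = 7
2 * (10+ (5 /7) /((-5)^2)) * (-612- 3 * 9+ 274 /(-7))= -3332394 /245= -13601.61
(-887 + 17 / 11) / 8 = -2435 / 22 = -110.68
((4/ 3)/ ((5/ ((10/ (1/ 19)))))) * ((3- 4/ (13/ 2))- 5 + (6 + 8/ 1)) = 22496/ 39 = 576.82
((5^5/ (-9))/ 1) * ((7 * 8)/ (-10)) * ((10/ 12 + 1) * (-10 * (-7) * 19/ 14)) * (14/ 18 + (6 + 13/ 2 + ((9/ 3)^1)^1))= 1339559375/ 243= 5512590.02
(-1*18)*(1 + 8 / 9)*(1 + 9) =-340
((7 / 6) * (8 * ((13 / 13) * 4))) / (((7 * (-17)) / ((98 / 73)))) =-1568 / 3723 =-0.42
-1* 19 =-19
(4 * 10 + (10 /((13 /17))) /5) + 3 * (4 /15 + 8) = 4382 /65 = 67.42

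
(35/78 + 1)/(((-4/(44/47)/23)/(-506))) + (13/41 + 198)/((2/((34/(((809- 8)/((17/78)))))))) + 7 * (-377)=1307.92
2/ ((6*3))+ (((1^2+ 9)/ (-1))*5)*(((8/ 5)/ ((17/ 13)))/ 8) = -1153/ 153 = -7.54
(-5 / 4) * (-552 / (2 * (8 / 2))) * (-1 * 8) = -690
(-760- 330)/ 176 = -545/ 88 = -6.19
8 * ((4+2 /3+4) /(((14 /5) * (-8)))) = -65 /21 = -3.10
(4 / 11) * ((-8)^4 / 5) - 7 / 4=65151 / 220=296.14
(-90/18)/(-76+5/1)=5/71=0.07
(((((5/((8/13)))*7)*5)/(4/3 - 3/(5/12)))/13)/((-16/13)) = 34125/11264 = 3.03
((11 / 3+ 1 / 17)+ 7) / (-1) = -547 / 51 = -10.73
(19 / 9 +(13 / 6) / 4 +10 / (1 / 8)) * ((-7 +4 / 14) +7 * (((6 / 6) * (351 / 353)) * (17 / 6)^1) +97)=3235279003 / 355824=9092.36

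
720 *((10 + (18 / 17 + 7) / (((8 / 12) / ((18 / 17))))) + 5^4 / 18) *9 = 107721720 / 289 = 372739.52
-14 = -14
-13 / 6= -2.17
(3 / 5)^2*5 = 9 / 5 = 1.80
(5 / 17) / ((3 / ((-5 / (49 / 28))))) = -100 / 357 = -0.28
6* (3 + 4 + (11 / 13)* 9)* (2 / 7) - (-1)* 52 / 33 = 79972 / 3003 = 26.63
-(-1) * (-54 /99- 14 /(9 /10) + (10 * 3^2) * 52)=4663.90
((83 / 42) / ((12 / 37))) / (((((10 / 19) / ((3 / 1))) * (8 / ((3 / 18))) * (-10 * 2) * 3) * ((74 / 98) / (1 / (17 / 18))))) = -11039 / 652800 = -0.02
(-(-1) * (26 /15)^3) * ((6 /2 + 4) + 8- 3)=70304 /1125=62.49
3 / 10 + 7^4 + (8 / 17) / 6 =1224703 / 510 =2401.38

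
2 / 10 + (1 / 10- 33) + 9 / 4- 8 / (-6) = -1747 / 60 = -29.12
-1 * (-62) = 62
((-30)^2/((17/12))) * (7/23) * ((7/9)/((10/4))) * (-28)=-658560/391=-1684.30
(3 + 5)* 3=24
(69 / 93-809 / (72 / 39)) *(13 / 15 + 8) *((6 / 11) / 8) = -8657635 / 32736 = -264.47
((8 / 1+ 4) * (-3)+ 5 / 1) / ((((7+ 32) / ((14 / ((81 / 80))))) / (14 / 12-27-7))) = 3419920 / 9477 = 360.87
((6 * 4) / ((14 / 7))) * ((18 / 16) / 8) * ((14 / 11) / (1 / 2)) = 4.30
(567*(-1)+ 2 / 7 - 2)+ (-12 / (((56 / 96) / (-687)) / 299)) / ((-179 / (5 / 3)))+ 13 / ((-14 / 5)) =-100035073 / 2506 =-39918.23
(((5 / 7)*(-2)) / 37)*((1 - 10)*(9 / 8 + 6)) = 2565 / 1036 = 2.48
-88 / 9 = -9.78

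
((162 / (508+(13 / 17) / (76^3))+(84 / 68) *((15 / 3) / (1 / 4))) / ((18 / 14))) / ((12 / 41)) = 1428596191099 / 21482314911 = 66.50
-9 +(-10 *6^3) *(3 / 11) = -6579 / 11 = -598.09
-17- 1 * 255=-272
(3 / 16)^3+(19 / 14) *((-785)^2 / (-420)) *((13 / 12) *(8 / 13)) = -2397842813 / 1806336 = -1327.46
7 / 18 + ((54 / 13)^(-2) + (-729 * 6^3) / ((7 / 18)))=-8264961311 / 20412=-404906.98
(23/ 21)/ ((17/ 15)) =115/ 119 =0.97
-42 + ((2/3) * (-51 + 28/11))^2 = 1090618/1089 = 1001.49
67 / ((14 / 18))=603 / 7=86.14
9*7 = 63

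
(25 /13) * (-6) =-150 /13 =-11.54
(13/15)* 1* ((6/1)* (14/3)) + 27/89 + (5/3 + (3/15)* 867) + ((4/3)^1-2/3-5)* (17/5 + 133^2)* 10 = -204647765/267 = -766471.03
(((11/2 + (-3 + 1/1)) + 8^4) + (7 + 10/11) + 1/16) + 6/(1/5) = 728195/176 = 4137.47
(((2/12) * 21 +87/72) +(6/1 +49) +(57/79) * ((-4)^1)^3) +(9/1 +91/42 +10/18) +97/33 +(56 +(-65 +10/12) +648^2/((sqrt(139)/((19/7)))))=1252991/62568 +7978176 * sqrt(139)/973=96691.46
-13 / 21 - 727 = -15280 / 21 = -727.62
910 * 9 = 8190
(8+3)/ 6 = 11/ 6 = 1.83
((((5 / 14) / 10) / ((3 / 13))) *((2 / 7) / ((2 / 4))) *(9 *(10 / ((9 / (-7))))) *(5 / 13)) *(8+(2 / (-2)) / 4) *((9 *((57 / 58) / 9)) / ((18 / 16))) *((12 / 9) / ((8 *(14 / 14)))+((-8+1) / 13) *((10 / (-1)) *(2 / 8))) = -1737550 / 71253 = -24.39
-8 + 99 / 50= -301 / 50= -6.02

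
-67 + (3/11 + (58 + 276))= 2940/11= 267.27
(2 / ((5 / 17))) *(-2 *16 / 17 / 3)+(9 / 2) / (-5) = -31 / 6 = -5.17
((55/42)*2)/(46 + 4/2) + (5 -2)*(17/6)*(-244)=-2090537/1008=-2073.95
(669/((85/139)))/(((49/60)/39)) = 43519788/833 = 52244.64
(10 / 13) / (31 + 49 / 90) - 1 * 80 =-2951660 / 36907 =-79.98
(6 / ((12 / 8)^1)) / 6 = 2 / 3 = 0.67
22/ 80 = 11/ 40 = 0.28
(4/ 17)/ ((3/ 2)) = 8/ 51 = 0.16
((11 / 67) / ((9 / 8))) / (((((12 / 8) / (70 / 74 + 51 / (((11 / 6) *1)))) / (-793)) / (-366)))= 18121686752 / 22311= 812231.04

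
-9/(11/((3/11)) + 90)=-27/391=-0.07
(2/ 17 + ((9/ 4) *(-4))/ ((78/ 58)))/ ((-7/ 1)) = 1453/ 1547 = 0.94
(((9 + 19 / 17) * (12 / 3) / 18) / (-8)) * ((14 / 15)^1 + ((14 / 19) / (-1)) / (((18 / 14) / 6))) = 602 / 855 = 0.70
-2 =-2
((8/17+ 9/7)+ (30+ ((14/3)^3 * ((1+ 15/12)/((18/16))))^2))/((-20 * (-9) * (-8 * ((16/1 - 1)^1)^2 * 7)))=-3586814027/196751268000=-0.02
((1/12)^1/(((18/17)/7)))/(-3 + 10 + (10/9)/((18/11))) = 357/4976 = 0.07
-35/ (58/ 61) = -2135/ 58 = -36.81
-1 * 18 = -18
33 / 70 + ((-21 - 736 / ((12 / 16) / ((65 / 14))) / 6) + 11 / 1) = -484403 / 630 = -768.89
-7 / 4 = -1.75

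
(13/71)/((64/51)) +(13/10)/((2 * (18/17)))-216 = -44012317/204480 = -215.24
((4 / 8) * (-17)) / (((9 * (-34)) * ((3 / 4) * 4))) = 1 / 108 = 0.01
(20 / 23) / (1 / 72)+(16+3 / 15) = 9063 / 115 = 78.81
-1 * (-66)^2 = -4356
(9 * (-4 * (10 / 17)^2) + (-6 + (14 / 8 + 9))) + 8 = 339 / 1156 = 0.29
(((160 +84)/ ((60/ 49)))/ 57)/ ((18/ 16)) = 23912/ 7695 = 3.11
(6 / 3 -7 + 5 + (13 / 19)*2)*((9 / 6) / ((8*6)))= 13 / 304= 0.04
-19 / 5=-3.80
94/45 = 2.09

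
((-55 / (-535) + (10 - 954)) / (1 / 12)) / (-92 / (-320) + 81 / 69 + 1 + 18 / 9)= -2230013760 / 878363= -2538.83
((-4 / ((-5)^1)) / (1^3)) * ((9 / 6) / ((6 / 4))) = 0.80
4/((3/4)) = 16/3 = 5.33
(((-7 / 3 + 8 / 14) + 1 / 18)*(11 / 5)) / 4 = -473 / 504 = -0.94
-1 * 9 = -9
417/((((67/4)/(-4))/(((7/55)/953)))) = -46704/3511805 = -0.01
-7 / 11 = -0.64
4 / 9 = 0.44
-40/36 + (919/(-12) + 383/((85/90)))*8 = 402460/153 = 2630.46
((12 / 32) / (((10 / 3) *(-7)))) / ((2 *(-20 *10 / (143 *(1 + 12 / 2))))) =1287 / 32000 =0.04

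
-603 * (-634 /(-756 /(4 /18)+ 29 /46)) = -17585892 /156463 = -112.40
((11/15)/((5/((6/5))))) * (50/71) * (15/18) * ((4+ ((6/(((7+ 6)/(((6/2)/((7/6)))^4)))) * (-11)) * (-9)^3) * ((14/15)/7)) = 222241365104/99725535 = 2228.53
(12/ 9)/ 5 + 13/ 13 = 19/ 15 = 1.27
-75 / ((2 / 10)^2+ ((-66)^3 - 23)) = 1875 / 7187974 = 0.00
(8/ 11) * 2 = 16/ 11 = 1.45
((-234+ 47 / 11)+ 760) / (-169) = -5833 / 1859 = -3.14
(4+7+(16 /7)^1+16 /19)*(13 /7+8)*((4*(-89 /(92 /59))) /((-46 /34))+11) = 535999782 /21413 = 25031.51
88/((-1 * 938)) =-44/469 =-0.09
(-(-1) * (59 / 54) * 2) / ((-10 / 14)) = -413 / 135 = -3.06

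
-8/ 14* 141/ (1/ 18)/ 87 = -3384/ 203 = -16.67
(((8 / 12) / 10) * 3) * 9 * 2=18 / 5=3.60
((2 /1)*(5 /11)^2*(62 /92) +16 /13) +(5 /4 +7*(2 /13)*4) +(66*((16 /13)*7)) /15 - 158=-81782897 /723580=-113.03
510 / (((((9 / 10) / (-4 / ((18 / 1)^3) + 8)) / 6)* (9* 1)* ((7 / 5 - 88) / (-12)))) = 396542000 / 946971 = 418.75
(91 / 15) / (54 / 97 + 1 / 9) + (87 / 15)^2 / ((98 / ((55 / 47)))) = 127364819 / 13426490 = 9.49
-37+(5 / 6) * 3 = -69 / 2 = -34.50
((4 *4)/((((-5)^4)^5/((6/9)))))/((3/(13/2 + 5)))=368/858306884765625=0.00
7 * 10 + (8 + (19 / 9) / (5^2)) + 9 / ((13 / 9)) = 246622 / 2925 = 84.32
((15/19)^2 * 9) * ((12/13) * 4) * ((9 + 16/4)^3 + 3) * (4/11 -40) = -8475840000/4693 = -1806060.09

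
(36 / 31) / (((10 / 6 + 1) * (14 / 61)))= 1647 / 868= 1.90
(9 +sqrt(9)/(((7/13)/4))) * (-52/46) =-5694/161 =-35.37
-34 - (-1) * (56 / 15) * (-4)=-734 / 15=-48.93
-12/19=-0.63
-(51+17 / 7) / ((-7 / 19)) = 145.02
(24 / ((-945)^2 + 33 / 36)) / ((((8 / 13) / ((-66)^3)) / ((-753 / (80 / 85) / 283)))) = 107646911658 / 3032716013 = 35.50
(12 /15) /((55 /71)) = 284 /275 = 1.03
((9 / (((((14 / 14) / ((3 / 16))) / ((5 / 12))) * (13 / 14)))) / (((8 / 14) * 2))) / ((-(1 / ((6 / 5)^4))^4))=-4859802614016 / 396728515625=-12.25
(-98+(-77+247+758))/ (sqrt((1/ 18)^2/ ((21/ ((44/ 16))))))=29880 * sqrt(231)/ 11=41285.15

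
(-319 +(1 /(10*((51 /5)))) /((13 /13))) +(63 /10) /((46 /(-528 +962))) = -1522267 /5865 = -259.55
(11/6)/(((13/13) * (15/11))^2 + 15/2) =1331/6795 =0.20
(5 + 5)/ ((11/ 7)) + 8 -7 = 81/ 11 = 7.36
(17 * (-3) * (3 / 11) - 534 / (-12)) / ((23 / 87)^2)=5093937 / 11638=437.70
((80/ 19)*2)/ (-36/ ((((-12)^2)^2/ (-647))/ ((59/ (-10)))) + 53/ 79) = -1.41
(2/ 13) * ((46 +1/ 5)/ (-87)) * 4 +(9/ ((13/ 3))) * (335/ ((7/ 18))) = 1815626/ 1015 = 1788.79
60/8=15/2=7.50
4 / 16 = 1 / 4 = 0.25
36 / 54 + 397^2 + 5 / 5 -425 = 471557 / 3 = 157185.67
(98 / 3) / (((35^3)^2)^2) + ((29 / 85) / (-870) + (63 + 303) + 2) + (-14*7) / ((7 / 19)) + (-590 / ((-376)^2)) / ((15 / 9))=25358535168785223332481517 / 248620149039773437500000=102.00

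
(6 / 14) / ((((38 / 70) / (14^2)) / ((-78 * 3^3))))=-6191640 / 19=-325875.79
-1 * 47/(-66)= 47/66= 0.71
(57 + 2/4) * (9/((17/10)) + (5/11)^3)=14020225/45254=309.81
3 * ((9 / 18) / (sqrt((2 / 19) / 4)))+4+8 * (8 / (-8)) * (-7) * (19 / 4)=3 * sqrt(38) / 2+270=279.25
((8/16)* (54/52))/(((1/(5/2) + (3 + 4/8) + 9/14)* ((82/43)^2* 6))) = 194145/37062688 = 0.01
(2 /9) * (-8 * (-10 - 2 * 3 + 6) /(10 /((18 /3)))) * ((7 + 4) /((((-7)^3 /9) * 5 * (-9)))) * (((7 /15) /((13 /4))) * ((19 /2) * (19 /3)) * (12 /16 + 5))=1461328 /429975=3.40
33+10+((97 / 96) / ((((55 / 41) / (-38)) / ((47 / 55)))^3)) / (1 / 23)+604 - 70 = -109306170400136207 / 332167687500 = -329069.25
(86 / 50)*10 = 86 / 5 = 17.20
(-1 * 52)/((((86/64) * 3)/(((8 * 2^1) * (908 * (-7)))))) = 169222144/129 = 1311799.57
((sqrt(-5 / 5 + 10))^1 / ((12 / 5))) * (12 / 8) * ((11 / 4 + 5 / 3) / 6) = 265 / 192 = 1.38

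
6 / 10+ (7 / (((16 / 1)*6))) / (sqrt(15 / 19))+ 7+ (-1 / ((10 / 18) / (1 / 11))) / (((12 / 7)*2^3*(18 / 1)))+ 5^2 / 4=7*sqrt(285) / 1440+ 146249 / 10560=13.93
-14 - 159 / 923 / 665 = -8593289 / 613795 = -14.00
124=124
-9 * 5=-45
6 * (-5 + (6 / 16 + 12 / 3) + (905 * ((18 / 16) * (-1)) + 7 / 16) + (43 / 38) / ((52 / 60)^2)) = -156718269 / 25688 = -6100.84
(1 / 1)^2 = 1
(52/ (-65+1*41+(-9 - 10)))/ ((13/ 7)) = -28/ 43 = -0.65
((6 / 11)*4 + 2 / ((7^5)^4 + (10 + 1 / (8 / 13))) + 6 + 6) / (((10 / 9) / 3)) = 38.29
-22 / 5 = -4.40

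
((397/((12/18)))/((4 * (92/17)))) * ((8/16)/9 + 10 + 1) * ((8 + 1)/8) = 4029153/11776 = 342.15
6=6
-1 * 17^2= -289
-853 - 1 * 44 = -897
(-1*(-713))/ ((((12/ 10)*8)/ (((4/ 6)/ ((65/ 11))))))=7843/ 936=8.38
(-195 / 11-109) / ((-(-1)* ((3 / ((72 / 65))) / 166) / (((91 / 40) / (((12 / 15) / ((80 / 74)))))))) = -9718968 / 407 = -23879.53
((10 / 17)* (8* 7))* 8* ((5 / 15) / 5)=896 / 51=17.57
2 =2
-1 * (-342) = 342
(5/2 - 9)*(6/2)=-39/2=-19.50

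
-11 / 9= -1.22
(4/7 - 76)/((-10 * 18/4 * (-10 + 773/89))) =-15664/12285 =-1.28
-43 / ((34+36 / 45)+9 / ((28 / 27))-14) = -6020 / 4127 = -1.46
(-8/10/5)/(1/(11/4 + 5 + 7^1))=-59/25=-2.36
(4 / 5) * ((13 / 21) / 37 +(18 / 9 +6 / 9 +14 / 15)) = 2.89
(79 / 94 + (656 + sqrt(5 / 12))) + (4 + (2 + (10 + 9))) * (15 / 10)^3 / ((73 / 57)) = sqrt(15) / 6 + 19837281 / 27448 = 723.37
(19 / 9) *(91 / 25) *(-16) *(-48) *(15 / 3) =442624 / 15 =29508.27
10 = 10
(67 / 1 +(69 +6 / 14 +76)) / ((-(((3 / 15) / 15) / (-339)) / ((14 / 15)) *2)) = 2520465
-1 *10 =-10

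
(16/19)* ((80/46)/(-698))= -320/152513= -0.00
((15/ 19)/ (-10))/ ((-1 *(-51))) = -1/ 646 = -0.00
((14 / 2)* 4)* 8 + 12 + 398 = 634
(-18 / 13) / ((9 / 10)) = -20 / 13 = -1.54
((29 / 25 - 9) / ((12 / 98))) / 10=-2401 / 375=-6.40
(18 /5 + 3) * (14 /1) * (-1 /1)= -462 /5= -92.40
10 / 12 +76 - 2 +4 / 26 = 5849 / 78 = 74.99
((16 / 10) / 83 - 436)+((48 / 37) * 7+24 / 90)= -19652848 / 46065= -426.63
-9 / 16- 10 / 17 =-1.15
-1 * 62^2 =-3844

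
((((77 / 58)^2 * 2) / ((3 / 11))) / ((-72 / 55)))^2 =12866891832025 / 131995609344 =97.48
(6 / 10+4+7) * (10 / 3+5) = 290 / 3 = 96.67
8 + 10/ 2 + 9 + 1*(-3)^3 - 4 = -9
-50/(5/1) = -10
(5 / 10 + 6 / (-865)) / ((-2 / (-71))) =60563 / 3460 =17.50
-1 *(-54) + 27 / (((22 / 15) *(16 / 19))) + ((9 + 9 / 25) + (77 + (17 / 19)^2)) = 517886223 / 3176800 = 163.02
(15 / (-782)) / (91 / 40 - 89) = 0.00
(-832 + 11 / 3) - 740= -4705 / 3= -1568.33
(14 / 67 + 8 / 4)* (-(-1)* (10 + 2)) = 1776 / 67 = 26.51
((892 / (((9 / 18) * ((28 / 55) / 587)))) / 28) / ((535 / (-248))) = -34054.73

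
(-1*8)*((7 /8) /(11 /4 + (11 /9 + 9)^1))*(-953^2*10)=2288686680 /467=4900828.01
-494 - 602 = -1096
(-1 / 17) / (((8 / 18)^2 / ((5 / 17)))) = -405 / 4624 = -0.09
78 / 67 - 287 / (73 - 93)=20789 / 1340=15.51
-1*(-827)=827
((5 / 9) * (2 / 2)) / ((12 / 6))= 5 / 18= 0.28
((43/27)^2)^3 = 16.32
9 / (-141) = -0.06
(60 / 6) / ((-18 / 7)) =-3.89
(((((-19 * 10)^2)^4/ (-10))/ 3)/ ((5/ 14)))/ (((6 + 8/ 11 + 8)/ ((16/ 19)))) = -2202499964896000000/ 243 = -9063785863769547.33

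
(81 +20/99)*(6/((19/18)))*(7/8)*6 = 506457/209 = 2423.24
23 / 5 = 4.60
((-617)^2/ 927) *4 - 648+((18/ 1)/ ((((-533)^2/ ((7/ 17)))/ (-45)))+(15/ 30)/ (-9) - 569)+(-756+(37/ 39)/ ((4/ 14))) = -1464257501039/ 4476958551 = -327.07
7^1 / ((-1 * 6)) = -7 / 6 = -1.17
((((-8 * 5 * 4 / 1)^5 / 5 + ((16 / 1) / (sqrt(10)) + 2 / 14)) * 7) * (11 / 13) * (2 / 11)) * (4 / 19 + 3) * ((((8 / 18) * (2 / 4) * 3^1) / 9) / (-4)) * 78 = 17909678079878 / 171 -6832 * sqrt(10) / 855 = 104734959506.18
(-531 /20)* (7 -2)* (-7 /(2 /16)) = 7434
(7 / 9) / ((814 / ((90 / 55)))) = 7 / 4477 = 0.00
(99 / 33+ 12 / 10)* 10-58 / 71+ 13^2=14923 / 71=210.18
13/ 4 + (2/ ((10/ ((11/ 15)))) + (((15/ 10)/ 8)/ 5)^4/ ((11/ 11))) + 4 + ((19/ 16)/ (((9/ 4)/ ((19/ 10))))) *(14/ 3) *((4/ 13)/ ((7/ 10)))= 135914729231/ 14376960000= 9.45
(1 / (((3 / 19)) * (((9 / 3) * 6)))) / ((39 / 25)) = 475 / 2106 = 0.23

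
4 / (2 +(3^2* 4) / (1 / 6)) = 2 / 109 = 0.02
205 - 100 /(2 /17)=-645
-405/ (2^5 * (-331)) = 405/ 10592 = 0.04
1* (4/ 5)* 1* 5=4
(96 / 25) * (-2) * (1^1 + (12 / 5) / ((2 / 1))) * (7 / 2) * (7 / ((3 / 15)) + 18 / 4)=-291984 / 125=-2335.87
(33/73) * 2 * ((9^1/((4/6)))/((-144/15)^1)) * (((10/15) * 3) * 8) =-1485/73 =-20.34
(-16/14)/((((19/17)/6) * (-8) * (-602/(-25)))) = 1275/40033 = 0.03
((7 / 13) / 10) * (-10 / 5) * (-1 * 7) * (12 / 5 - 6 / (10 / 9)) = -147 / 65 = -2.26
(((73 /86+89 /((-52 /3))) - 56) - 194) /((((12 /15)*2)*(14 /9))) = -25586235 /250432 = -102.17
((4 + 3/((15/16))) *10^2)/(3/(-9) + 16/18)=1296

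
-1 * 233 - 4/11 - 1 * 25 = -2842/11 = -258.36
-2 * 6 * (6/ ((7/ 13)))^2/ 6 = -12168/ 49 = -248.33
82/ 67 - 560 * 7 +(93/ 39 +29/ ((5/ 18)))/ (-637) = -10871679037/ 2774135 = -3918.94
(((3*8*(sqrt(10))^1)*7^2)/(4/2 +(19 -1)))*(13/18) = 637*sqrt(10)/15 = 134.29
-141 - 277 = -418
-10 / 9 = -1.11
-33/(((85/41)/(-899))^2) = -44833334073/7225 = -6205305.75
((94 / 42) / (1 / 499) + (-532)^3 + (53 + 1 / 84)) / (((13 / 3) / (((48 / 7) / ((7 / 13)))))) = -151772138964 / 343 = -442484370.16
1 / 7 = 0.14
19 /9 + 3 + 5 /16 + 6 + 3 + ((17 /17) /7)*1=14683 /1008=14.57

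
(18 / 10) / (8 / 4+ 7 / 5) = 9 / 17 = 0.53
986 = 986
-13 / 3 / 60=-13 / 180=-0.07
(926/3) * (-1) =-926/3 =-308.67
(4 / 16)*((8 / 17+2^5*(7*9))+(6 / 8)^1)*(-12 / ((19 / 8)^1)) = -823026 / 323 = -2548.07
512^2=262144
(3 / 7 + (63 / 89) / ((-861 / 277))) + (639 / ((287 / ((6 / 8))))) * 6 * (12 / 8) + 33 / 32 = 1898745 / 116768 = 16.26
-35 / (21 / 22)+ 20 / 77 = -36.41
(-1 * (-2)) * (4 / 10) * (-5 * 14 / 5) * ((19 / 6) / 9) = -532 / 135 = -3.94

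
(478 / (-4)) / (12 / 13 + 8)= -3107 / 232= -13.39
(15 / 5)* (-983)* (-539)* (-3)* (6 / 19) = -28611198 / 19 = -1505852.53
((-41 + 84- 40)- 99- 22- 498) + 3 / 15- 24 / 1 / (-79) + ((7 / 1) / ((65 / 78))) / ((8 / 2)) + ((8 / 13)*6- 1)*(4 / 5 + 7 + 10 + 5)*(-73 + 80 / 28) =-50519039 / 10270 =-4919.09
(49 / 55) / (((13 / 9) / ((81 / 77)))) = 5103 / 7865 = 0.65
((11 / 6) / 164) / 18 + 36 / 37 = 638039 / 655344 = 0.97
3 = 3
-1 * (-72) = 72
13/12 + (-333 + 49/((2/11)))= -749/12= -62.42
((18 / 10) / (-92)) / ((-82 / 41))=9 / 920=0.01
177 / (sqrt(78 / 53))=59* sqrt(4134) / 26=145.90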